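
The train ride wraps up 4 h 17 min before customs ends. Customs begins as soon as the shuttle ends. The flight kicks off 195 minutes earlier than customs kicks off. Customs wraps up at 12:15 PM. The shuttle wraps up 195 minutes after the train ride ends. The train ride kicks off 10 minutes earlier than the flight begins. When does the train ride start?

7:48 AM

The train ride ends at 12:15 PM − 257 min = 7:58 AM.
The shuttle ends at 7:58 AM + 195 min = 11:13 AM.
So customs starts at 11:13 AM.
The flight starts at 11:13 AM − 195 min = 7:58 AM.
The train ride starts at 7:58 AM − 10 min = 7:48 AM.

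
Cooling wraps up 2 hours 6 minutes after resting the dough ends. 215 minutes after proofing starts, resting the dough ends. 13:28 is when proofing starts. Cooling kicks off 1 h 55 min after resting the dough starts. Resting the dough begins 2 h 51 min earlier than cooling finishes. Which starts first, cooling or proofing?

proofing

Resting the dough ends at 13:28 + 215 min = 17:03.
Cooling ends at 17:03 + 126 min = 19:09.
Resting the dough starts at 19:09 − 171 min = 16:18.
Cooling starts at 16:18 + 115 min = 18:13.
Cooling starts at 18:13 and proofing starts at 13:28, so proofing is first.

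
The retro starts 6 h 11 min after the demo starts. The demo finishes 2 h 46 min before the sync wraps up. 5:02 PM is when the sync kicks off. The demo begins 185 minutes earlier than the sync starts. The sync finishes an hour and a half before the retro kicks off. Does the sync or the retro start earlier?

The demo starts at 5:02 PM − 185 min = 1:57 PM.
The retro starts at 1:57 PM + 371 min = 8:08 PM.
The sync starts at 5:02 PM and the retro starts at 8:08 PM, so the sync is first.

the sync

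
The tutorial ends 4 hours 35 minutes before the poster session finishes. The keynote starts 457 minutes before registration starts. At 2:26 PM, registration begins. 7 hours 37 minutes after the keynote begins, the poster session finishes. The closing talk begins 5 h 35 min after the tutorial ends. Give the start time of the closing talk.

3:26 PM

The keynote starts at 2:26 PM − 457 min = 6:49 AM.
The poster session ends at 6:49 AM + 457 min = 2:26 PM.
The tutorial ends at 2:26 PM − 275 min = 9:51 AM.
The closing talk starts at 9:51 AM + 335 min = 3:26 PM.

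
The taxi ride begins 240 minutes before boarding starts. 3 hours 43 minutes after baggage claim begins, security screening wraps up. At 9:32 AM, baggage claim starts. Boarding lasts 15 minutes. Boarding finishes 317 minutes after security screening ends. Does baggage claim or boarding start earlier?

baggage claim

Security screening ends at 9:32 AM + 223 min = 1:15 PM.
Boarding ends at 1:15 PM + 317 min = 6:32 PM.
Boarding starts at 6:32 PM − 15 min = 6:17 PM.
Baggage claim starts at 9:32 AM and boarding starts at 6:17 PM, so baggage claim is first.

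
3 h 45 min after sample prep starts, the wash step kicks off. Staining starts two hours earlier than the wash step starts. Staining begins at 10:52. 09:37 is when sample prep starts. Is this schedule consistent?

The wash step starts at 09:37 + 225 min = 13:22.
Staining starts at 13:22 − 120 min = 11:22.
But staining is also said to start at 10:52 — a 30-minute conflict.

No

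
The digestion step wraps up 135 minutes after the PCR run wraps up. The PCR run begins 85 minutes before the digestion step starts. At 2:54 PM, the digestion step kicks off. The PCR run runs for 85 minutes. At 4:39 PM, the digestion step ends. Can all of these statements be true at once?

No

The PCR run starts at 2:54 PM − 85 min = 1:29 PM.
The PCR run ends at 1:29 PM + 85 min = 2:54 PM.
The digestion step ends at 2:54 PM + 135 min = 5:09 PM.
But the digestion step is also said to end at 4:39 PM — a 30-minute conflict.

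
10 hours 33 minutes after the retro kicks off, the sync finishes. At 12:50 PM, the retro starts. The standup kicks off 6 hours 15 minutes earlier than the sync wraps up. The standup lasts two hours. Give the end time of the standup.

7:08 PM

The sync ends at 12:50 PM + 633 min = 11:23 PM.
The standup starts at 11:23 PM − 375 min = 5:08 PM.
The standup ends at 5:08 PM + 120 min = 7:08 PM.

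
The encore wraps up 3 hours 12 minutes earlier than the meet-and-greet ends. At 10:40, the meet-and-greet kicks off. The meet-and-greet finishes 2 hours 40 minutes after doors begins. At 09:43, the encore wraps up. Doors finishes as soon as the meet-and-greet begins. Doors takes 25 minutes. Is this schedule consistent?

Doors ends at 10:40.
Doors starts at 10:40 − 25 min = 10:15.
The meet-and-greet ends at 10:15 + 160 min = 12:55.
The encore ends at 12:55 − 192 min = 09:43.
That matches the stated 09:43, so the schedule is consistent.

Yes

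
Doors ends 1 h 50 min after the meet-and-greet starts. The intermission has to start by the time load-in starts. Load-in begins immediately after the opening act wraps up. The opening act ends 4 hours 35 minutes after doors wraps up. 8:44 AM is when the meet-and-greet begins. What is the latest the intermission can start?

3:09 PM

Doors ends at 8:44 AM + 110 min = 10:34 AM.
The opening act ends at 10:34 AM + 275 min = 3:09 PM.
So load-in starts at 3:09 PM.
The intermission is bounded by load-in, so the latest it can start is 3:09 PM.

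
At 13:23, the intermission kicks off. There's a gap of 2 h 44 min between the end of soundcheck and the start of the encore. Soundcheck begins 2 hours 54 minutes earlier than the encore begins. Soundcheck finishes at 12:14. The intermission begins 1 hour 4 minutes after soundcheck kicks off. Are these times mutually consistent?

No

The encore starts at 12:14 + 164 min = 14:58.
Soundcheck starts at 14:58 − 174 min = 12:04.
The intermission starts at 12:04 + 64 min = 13:08.
But the intermission is also said to start at 13:23 — a 15-minute conflict.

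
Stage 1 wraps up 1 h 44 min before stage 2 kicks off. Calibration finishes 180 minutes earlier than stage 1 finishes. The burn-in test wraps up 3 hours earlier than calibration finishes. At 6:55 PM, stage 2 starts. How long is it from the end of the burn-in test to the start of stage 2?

Stage 1 ends at 6:55 PM − 104 min = 5:11 PM.
Calibration ends at 5:11 PM − 180 min = 2:11 PM.
The burn-in test ends at 2:11 PM − 180 min = 11:11 AM.
From 11:11 AM to 6:55 PM is 7 h 44 min.

7 h 44 min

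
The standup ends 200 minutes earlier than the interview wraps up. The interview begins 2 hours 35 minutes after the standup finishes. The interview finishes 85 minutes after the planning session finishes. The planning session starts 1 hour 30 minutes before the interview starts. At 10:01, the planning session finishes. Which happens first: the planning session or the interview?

The interview ends at 10:01 + 85 min = 11:26.
The standup ends at 11:26 − 200 min = 08:06.
The interview starts at 08:06 + 155 min = 10:41.
The planning session starts at 10:41 − 90 min = 09:11.
The planning session starts at 09:11 and the interview starts at 10:41, so the planning session is first.

the planning session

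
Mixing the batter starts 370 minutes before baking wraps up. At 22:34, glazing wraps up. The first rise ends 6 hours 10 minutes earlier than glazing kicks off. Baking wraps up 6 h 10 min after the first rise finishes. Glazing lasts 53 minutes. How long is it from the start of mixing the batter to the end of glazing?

Glazing starts at 22:34 − 53 min = 21:41.
The first rise ends at 21:41 − 370 min = 15:31.
Baking ends at 15:31 + 370 min = 21:41.
Mixing the batter starts at 21:41 − 370 min = 15:31.
From 15:31 to 22:34 is 7 h 3 min.

7 h 3 min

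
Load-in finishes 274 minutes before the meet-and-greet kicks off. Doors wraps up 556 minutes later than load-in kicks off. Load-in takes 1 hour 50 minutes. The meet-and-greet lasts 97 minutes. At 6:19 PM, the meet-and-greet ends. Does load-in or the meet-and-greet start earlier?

load-in

The meet-and-greet starts at 6:19 PM − 97 min = 4:42 PM.
Load-in ends at 4:42 PM − 274 min = 12:08 PM.
Load-in starts at 12:08 PM − 110 min = 10:18 AM.
Load-in starts at 10:18 AM and the meet-and-greet starts at 4:42 PM, so load-in is first.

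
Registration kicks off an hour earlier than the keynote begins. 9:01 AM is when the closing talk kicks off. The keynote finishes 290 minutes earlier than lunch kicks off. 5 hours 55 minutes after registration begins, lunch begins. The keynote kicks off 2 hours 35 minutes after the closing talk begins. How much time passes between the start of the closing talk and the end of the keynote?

160 minutes

The keynote starts at 9:01 AM + 155 min = 11:36 AM.
Registration starts at 11:36 AM − 60 min = 10:36 AM.
Lunch starts at 10:36 AM + 355 min = 4:31 PM.
The keynote ends at 4:31 PM − 290 min = 11:41 AM.
From 9:01 AM to 11:41 AM is 160 minutes.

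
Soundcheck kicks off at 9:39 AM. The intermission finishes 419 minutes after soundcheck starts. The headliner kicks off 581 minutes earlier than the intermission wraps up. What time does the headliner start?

6:57 AM

The intermission ends at 9:39 AM + 419 min = 4:38 PM.
The headliner starts at 4:38 PM − 581 min = 6:57 AM.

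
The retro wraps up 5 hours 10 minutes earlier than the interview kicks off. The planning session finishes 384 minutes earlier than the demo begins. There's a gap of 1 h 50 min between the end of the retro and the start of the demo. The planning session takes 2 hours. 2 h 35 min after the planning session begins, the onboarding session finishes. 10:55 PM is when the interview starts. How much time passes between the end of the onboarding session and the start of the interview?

The retro ends at 10:55 PM − 310 min = 5:45 PM.
The demo starts at 5:45 PM + 110 min = 7:35 PM.
The planning session ends at 7:35 PM − 384 min = 1:11 PM.
The planning session starts at 1:11 PM − 120 min = 11:11 AM.
The onboarding session ends at 11:11 AM + 155 min = 1:46 PM.
From 1:46 PM to 10:55 PM is 9 h 9 min.

9 h 9 min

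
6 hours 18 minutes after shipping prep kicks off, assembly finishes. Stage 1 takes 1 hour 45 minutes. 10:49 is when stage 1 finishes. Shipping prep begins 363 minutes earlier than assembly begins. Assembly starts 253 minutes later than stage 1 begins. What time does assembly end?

Stage 1 starts at 10:49 − 105 min = 09:04.
Assembly starts at 09:04 + 253 min = 13:17.
Shipping prep starts at 13:17 − 363 min = 07:14.
Assembly ends at 07:14 + 378 min = 13:32.

13:32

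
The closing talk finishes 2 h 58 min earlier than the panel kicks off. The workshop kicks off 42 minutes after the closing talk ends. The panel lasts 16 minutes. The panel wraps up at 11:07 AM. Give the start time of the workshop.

The panel starts at 11:07 AM − 16 min = 10:51 AM.
The closing talk ends at 10:51 AM − 178 min = 7:53 AM.
The workshop starts at 7:53 AM + 42 min = 8:35 AM.

8:35 AM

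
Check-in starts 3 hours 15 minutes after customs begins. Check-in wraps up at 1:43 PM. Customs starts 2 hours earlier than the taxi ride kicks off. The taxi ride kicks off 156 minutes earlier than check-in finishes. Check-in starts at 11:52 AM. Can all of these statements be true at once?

The taxi ride starts at 1:43 PM − 156 min = 11:07 AM.
Customs starts at 11:07 AM − 120 min = 9:07 AM.
Check-in starts at 9:07 AM + 195 min = 12:22 PM.
But check-in is also said to start at 11:52 AM — a 30-minute conflict.

No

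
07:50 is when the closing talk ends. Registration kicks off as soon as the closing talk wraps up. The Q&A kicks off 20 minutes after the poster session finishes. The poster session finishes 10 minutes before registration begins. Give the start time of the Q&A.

Registration starts at 07:50.
The poster session ends at 07:50 − 10 min = 07:40.
The Q&A starts at 07:40 + 20 min = 08:00.

08:00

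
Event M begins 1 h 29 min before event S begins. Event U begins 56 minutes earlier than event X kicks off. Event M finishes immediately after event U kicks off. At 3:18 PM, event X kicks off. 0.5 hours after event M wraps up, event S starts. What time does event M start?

1:23 PM

Event U starts at 3:18 PM − 56 min = 2:22 PM.
So event M ends at 2:22 PM.
Event S starts at 2:22 PM + 30 min = 2:52 PM.
Event M starts at 2:52 PM − 89 min = 1:23 PM.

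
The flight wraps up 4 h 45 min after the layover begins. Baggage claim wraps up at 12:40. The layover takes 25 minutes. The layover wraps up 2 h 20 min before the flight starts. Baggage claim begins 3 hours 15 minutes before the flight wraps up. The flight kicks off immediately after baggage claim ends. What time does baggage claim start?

The flight starts at 12:40.
The layover ends at 12:40 − 140 min = 10:20.
The layover starts at 10:20 − 25 min = 09:55.
The flight ends at 09:55 + 285 min = 14:40.
Baggage claim starts at 14:40 − 195 min = 11:25.

11:25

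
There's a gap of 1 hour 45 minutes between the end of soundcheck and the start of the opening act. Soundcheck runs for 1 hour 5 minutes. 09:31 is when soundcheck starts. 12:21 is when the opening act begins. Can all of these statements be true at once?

Yes

Soundcheck ends at 09:31 + 65 min = 10:36.
The opening act starts at 10:36 + 105 min = 12:21.
That matches the stated 12:21, so the schedule is consistent.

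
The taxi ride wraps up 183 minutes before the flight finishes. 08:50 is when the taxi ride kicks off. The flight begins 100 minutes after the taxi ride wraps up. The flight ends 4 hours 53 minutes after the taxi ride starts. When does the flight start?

The flight ends at 08:50 + 293 min = 13:43.
The taxi ride ends at 13:43 − 183 min = 10:40.
The flight starts at 10:40 + 100 min = 12:20.

12:20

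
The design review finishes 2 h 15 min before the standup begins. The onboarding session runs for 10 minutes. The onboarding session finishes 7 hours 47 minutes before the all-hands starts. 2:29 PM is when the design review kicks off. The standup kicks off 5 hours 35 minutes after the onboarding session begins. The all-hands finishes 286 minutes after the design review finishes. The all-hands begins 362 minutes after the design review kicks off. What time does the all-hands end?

8:40 PM

The all-hands starts at 2:29 PM + 362 min = 8:31 PM.
The onboarding session ends at 8:31 PM − 467 min = 12:44 PM.
The onboarding session starts at 12:44 PM − 10 min = 12:34 PM.
The standup starts at 12:34 PM + 335 min = 6:09 PM.
The design review ends at 6:09 PM − 135 min = 3:54 PM.
The all-hands ends at 3:54 PM + 286 min = 8:40 PM.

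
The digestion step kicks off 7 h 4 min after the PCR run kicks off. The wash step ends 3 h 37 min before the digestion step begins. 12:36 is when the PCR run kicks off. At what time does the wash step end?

The digestion step starts at 12:36 + 424 min = 19:40.
The wash step ends at 19:40 − 217 min = 16:03.

16:03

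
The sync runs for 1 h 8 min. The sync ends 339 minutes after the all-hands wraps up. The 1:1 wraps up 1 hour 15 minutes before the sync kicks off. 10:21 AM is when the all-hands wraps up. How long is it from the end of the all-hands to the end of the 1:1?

The sync ends at 10:21 AM + 339 min = 4:00 PM.
The sync starts at 4:00 PM − 68 min = 2:52 PM.
The 1:1 ends at 2:52 PM − 75 min = 1:37 PM.
From 10:21 AM to 1:37 PM is 196 minutes.

196 minutes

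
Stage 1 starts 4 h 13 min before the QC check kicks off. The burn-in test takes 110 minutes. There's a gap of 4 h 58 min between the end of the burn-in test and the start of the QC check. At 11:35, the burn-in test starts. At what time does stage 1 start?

14:10

The burn-in test ends at 11:35 + 110 min = 13:25.
The QC check starts at 13:25 + 298 min = 18:23.
Stage 1 starts at 18:23 − 253 min = 14:10.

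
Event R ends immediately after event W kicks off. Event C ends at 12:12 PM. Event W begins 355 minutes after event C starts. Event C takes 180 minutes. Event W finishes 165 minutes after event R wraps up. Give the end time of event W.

5:52 PM

Event C starts at 12:12 PM − 180 min = 9:12 AM.
Event W starts at 9:12 AM + 355 min = 3:07 PM.
So event R ends at 3:07 PM.
Event W ends at 3:07 PM + 165 min = 5:52 PM.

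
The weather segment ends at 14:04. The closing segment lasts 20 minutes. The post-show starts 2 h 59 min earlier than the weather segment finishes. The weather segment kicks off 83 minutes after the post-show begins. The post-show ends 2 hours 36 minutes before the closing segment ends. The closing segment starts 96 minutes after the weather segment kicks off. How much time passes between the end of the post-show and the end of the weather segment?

2 h 16 min

The post-show starts at 14:04 − 179 min = 11:05.
The weather segment starts at 11:05 + 83 min = 12:28.
The closing segment starts at 12:28 + 96 min = 14:04.
The closing segment ends at 14:04 + 20 min = 14:24.
The post-show ends at 14:24 − 156 min = 11:48.
From 11:48 to 14:04 is 2 h 16 min.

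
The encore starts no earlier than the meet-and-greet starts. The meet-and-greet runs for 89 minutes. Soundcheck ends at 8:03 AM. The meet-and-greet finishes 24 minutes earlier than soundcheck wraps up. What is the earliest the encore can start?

The meet-and-greet ends at 8:03 AM − 24 min = 7:39 AM.
The meet-and-greet starts at 7:39 AM − 89 min = 6:10 AM.
The encore is bounded by the meet-and-greet, so the earliest it can start is 6:10 AM.

6:10 AM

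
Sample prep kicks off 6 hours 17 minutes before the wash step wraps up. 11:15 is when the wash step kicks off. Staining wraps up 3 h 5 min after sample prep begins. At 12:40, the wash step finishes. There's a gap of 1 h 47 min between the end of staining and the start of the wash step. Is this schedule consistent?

Sample prep starts at 12:40 − 377 min = 06:23.
Staining ends at 06:23 + 185 min = 09:28.
The wash step starts at 09:28 + 107 min = 11:15.
That matches the stated 11:15, so the schedule is consistent.

Yes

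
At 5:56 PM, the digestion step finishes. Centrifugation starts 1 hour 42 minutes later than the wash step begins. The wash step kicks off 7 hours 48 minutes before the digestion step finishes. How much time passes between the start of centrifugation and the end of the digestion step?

The wash step starts at 5:56 PM − 468 min = 10:08 AM.
Centrifugation starts at 10:08 AM + 102 min = 11:50 AM.
From 11:50 AM to 5:56 PM is 6 hours 6 minutes.

6 hours 6 minutes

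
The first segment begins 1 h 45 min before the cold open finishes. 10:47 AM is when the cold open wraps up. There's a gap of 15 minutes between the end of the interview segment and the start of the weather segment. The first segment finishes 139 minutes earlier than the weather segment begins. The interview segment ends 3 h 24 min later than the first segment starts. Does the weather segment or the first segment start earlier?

The first segment starts at 10:47 AM − 105 min = 9:02 AM.
The interview segment ends at 9:02 AM + 204 min = 12:26 PM.
The weather segment starts at 12:26 PM + 15 min = 12:41 PM.
The weather segment starts at 12:41 PM and the first segment starts at 9:02 AM, so the first segment is first.

the first segment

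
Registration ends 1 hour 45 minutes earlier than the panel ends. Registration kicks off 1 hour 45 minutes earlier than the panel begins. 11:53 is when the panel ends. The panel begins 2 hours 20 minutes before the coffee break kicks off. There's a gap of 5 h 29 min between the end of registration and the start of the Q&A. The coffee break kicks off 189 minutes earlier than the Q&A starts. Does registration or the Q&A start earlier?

Registration ends at 11:53 − 105 min = 10:08.
The Q&A starts at 10:08 + 329 min = 15:37.
The coffee break starts at 15:37 − 189 min = 12:28.
The panel starts at 12:28 − 140 min = 10:08.
Registration starts at 10:08 − 105 min = 08:23.
Registration starts at 08:23 and the Q&A starts at 15:37, so registration is first.

registration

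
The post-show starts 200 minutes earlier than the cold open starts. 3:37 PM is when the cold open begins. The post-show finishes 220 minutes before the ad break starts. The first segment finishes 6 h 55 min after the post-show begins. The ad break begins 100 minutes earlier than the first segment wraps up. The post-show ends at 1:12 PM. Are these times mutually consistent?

The post-show starts at 3:37 PM − 200 min = 12:17 PM.
The first segment ends at 12:17 PM + 415 min = 7:12 PM.
The ad break starts at 7:12 PM − 100 min = 5:32 PM.
The post-show ends at 5:32 PM − 220 min = 1:52 PM.
But the post-show is also said to end at 1:12 PM — a 40-minute conflict.

No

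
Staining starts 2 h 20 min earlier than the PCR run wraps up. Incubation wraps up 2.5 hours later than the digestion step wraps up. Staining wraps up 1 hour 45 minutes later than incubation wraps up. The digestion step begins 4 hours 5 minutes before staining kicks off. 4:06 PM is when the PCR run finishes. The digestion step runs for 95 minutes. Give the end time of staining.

3:31 PM

Staining starts at 4:06 PM − 140 min = 1:46 PM.
The digestion step starts at 1:46 PM − 245 min = 9:41 AM.
The digestion step ends at 9:41 AM + 95 min = 11:16 AM.
Incubation ends at 11:16 AM + 150 min = 1:46 PM.
Staining ends at 1:46 PM + 105 min = 3:31 PM.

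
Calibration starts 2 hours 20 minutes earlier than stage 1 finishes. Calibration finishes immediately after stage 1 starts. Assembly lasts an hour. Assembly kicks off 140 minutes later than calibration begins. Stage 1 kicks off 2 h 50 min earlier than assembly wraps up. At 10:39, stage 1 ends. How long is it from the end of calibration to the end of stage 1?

1 hour 50 minutes

Calibration starts at 10:39 − 140 min = 08:19.
Assembly starts at 08:19 + 140 min = 10:39.
Assembly ends at 10:39 + 60 min = 11:39.
Stage 1 starts at 11:39 − 170 min = 08:49.
So calibration ends at 08:49.
From 08:49 to 10:39 is 1 hour 50 minutes.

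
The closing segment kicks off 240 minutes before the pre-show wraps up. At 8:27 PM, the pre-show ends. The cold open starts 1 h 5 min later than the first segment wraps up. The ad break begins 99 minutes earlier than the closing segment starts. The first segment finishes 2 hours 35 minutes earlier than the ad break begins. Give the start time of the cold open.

The closing segment starts at 8:27 PM − 240 min = 4:27 PM.
The ad break starts at 4:27 PM − 99 min = 2:48 PM.
The first segment ends at 2:48 PM − 155 min = 12:13 PM.
The cold open starts at 12:13 PM + 65 min = 1:18 PM.

1:18 PM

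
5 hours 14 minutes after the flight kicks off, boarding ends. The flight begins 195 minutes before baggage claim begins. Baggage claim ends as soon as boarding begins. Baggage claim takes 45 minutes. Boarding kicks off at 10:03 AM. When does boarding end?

11:17 AM

Baggage claim ends at 10:03 AM.
Baggage claim starts at 10:03 AM − 45 min = 9:18 AM.
The flight starts at 9:18 AM − 195 min = 6:03 AM.
Boarding ends at 6:03 AM + 314 min = 11:17 AM.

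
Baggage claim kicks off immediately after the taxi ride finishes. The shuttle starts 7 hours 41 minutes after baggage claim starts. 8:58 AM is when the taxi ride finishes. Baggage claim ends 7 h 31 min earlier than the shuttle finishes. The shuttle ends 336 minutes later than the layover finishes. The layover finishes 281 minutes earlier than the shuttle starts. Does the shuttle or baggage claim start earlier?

Baggage claim starts at 8:58 AM.
The shuttle starts at 8:58 AM + 461 min = 4:39 PM.
The shuttle starts at 4:39 PM and baggage claim starts at 8:58 AM, so baggage claim is first.

baggage claim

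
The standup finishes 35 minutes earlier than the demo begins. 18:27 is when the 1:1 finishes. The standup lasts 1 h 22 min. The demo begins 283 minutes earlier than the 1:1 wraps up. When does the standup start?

The demo starts at 18:27 − 283 min = 13:44.
The standup ends at 13:44 − 35 min = 13:09.
The standup starts at 13:09 − 82 min = 11:47.

11:47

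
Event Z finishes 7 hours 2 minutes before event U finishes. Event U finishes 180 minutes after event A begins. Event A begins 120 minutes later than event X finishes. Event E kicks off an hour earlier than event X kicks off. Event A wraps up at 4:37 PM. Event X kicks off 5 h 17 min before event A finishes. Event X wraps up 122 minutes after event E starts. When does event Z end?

Event X starts at 4:37 PM − 317 min = 11:20 AM.
Event E starts at 11:20 AM − 60 min = 10:20 AM.
Event X ends at 10:20 AM + 122 min = 12:22 PM.
Event A starts at 12:22 PM + 120 min = 2:22 PM.
Event U ends at 2:22 PM + 180 min = 5:22 PM.
Event Z ends at 5:22 PM − 422 min = 10:20 AM.

10:20 AM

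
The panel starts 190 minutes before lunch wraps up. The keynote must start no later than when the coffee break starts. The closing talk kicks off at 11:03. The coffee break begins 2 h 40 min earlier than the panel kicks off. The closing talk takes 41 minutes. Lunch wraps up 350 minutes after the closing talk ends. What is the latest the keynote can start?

The closing talk ends at 11:03 + 41 min = 11:44.
Lunch ends at 11:44 + 350 min = 17:34.
The panel starts at 17:34 − 190 min = 14:24.
The coffee break starts at 14:24 − 160 min = 11:44.
The keynote is bounded by the coffee break, so the latest it can start is 11:44.

11:44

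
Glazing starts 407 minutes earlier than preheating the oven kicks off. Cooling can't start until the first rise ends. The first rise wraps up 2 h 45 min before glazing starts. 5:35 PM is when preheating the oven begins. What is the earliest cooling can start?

Glazing starts at 5:35 PM − 407 min = 10:48 AM.
The first rise ends at 10:48 AM − 165 min = 8:03 AM.
Cooling is bounded by the first rise, so the earliest it can start is 8:03 AM.

8:03 AM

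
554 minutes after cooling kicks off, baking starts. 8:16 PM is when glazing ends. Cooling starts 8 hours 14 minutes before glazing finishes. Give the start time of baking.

Cooling starts at 8:16 PM − 494 min = 12:02 PM.
Baking starts at 12:02 PM + 554 min = 9:16 PM.

9:16 PM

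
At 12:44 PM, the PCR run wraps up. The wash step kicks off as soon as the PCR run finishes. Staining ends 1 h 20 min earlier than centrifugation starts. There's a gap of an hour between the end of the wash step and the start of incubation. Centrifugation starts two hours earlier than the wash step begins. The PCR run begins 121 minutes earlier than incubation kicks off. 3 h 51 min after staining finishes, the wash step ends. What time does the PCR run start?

The wash step starts at 12:44 PM.
Centrifugation starts at 12:44 PM − 120 min = 10:44 AM.
Staining ends at 10:44 AM − 80 min = 9:24 AM.
The wash step ends at 9:24 AM + 231 min = 1:15 PM.
Incubation starts at 1:15 PM + 60 min = 2:15 PM.
The PCR run starts at 2:15 PM − 121 min = 12:14 PM.

12:14 PM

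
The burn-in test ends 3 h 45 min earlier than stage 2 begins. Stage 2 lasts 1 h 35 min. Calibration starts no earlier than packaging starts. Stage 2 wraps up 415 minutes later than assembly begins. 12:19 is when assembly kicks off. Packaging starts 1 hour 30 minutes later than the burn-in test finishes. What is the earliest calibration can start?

15:24

Stage 2 ends at 12:19 + 415 min = 19:14.
Stage 2 starts at 19:14 − 95 min = 17:39.
The burn-in test ends at 17:39 − 225 min = 13:54.
Packaging starts at 13:54 + 90 min = 15:24.
Calibration is bounded by packaging, so the earliest it can start is 15:24.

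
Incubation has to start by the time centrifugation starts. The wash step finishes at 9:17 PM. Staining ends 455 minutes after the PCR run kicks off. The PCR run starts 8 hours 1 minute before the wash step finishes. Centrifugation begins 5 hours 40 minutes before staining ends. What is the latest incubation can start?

3:11 PM

The PCR run starts at 9:17 PM − 481 min = 1:16 PM.
Staining ends at 1:16 PM + 455 min = 8:51 PM.
Centrifugation starts at 8:51 PM − 340 min = 3:11 PM.
Incubation is bounded by centrifugation, so the latest it can start is 3:11 PM.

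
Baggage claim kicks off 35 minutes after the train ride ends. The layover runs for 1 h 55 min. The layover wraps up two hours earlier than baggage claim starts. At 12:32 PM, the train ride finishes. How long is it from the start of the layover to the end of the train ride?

Baggage claim starts at 12:32 PM + 35 min = 1:07 PM.
The layover ends at 1:07 PM − 120 min = 11:07 AM.
The layover starts at 11:07 AM − 115 min = 9:12 AM.
From 9:12 AM to 12:32 PM is 200 minutes.

200 minutes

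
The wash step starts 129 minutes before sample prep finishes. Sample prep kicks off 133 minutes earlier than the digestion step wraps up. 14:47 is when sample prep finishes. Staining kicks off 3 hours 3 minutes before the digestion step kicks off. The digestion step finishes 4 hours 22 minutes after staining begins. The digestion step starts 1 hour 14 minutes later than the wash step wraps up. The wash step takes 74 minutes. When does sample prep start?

The wash step starts at 14:47 − 129 min = 12:38.
The wash step ends at 12:38 + 74 min = 13:52.
The digestion step starts at 13:52 + 74 min = 15:06.
Staining starts at 15:06 − 183 min = 12:03.
The digestion step ends at 12:03 + 262 min = 16:25.
Sample prep starts at 16:25 − 133 min = 14:12.

14:12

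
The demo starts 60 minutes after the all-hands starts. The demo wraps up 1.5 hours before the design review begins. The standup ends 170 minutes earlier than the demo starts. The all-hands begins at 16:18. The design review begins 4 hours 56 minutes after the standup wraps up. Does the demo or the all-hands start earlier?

The demo starts at 16:18 + 60 min = 17:18.
The demo starts at 17:18 and the all-hands starts at 16:18, so the all-hands is first.

the all-hands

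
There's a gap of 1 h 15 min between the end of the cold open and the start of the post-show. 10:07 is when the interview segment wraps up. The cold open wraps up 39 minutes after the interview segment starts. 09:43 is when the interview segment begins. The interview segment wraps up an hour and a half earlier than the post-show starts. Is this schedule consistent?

The cold open ends at 09:43 + 39 min = 10:22.
The post-show starts at 10:22 + 75 min = 11:37.
The interview segment ends at 11:37 − 90 min = 10:07.
That matches the stated 10:07, so the schedule is consistent.

Yes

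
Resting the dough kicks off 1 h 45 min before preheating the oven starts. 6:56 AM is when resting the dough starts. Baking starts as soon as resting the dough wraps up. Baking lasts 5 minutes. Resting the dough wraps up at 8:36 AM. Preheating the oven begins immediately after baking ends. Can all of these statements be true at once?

Baking starts at 8:36 AM.
Baking ends at 8:36 AM + 5 min = 8:41 AM.
So preheating the oven starts at 8:41 AM.
Resting the dough starts at 8:41 AM − 105 min = 6:56 AM.
That matches the stated 6:56 AM, so the schedule is consistent.

Yes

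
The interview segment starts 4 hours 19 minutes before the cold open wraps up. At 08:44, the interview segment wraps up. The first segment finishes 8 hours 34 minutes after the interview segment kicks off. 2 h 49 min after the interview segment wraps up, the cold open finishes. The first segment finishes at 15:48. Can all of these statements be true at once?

The cold open ends at 08:44 + 169 min = 11:33.
The interview segment starts at 11:33 − 259 min = 07:14.
The first segment ends at 07:14 + 514 min = 15:48.
That matches the stated 15:48, so the schedule is consistent.

Yes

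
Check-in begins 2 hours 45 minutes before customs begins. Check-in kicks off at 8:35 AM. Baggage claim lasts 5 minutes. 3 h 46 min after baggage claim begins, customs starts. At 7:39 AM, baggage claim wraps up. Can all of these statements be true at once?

Yes

Baggage claim starts at 7:39 AM − 5 min = 7:34 AM.
Customs starts at 7:34 AM + 226 min = 11:20 AM.
Check-in starts at 11:20 AM − 165 min = 8:35 AM.
That matches the stated 8:35 AM, so the schedule is consistent.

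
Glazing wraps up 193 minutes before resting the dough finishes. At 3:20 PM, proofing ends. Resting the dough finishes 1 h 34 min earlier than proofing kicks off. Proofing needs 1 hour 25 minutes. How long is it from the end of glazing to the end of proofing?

372 minutes

Proofing starts at 3:20 PM − 85 min = 1:55 PM.
Resting the dough ends at 1:55 PM − 94 min = 12:21 PM.
Glazing ends at 12:21 PM − 193 min = 9:08 AM.
From 9:08 AM to 3:20 PM is 372 minutes.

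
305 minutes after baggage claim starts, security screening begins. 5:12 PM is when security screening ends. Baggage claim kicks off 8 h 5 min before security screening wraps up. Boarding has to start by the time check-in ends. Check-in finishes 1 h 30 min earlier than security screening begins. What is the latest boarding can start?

Baggage claim starts at 5:12 PM − 485 min = 9:07 AM.
Security screening starts at 9:07 AM + 305 min = 2:12 PM.
Check-in ends at 2:12 PM − 90 min = 12:42 PM.
Boarding is bounded by check-in, so the latest it can start is 12:42 PM.

12:42 PM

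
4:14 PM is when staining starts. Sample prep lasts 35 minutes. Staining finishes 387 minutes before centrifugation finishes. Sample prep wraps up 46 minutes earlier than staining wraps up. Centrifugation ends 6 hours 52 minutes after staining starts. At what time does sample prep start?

3:18 PM

Centrifugation ends at 4:14 PM + 412 min = 11:06 PM.
Staining ends at 11:06 PM − 387 min = 4:39 PM.
Sample prep ends at 4:39 PM − 46 min = 3:53 PM.
Sample prep starts at 3:53 PM − 35 min = 3:18 PM.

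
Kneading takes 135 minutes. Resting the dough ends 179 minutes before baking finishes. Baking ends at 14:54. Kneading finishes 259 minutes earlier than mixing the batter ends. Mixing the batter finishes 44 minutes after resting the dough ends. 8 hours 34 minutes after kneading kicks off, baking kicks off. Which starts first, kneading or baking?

kneading

Resting the dough ends at 14:54 − 179 min = 11:55.
Mixing the batter ends at 11:55 + 44 min = 12:39.
Kneading ends at 12:39 − 259 min = 08:20.
Kneading starts at 08:20 − 135 min = 06:05.
Baking starts at 06:05 + 514 min = 14:39.
Kneading starts at 06:05 and baking starts at 14:39, so kneading is first.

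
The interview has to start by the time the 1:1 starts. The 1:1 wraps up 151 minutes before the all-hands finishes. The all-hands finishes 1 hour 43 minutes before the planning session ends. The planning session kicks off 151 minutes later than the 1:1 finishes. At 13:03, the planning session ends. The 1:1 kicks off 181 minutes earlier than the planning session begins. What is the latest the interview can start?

08:19

The all-hands ends at 13:03 − 103 min = 11:20.
The 1:1 ends at 11:20 − 151 min = 08:49.
The planning session starts at 08:49 + 151 min = 11:20.
The 1:1 starts at 11:20 − 181 min = 08:19.
The interview is bounded by the 1:1, so the latest it can start is 08:19.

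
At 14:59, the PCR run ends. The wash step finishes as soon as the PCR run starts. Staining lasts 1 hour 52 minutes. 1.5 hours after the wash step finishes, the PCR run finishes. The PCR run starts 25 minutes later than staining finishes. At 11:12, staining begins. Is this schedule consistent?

Yes

Staining ends at 11:12 + 112 min = 13:04.
The PCR run starts at 13:04 + 25 min = 13:29.
So the wash step ends at 13:29.
The PCR run ends at 13:29 + 90 min = 14:59.
That matches the stated 14:59, so the schedule is consistent.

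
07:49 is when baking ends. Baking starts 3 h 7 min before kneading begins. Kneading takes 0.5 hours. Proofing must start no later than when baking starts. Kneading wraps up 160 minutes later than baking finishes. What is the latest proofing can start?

06:52

Kneading ends at 07:49 + 160 min = 10:29.
Kneading starts at 10:29 − 30 min = 09:59.
Baking starts at 09:59 − 187 min = 06:52.
Proofing is bounded by baking, so the latest it can start is 06:52.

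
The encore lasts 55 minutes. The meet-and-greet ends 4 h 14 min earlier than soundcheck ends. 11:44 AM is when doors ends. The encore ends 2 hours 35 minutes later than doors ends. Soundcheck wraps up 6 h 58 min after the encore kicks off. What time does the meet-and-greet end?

The encore ends at 11:44 AM + 155 min = 2:19 PM.
The encore starts at 2:19 PM − 55 min = 1:24 PM.
Soundcheck ends at 1:24 PM + 418 min = 8:22 PM.
The meet-and-greet ends at 8:22 PM − 254 min = 4:08 PM.

4:08 PM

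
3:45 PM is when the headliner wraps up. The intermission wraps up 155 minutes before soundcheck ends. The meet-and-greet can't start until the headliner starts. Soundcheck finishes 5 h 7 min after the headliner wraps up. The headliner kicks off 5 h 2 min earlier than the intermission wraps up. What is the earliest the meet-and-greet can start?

1:15 PM

Soundcheck ends at 3:45 PM + 307 min = 8:52 PM.
The intermission ends at 8:52 PM − 155 min = 6:17 PM.
The headliner starts at 6:17 PM − 302 min = 1:15 PM.
The meet-and-greet is bounded by the headliner, so the earliest it can start is 1:15 PM.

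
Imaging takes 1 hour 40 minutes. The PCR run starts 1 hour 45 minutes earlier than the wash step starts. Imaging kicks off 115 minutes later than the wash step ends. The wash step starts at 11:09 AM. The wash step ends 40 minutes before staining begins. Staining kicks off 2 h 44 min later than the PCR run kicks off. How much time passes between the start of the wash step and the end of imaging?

The PCR run starts at 11:09 AM − 105 min = 9:24 AM.
Staining starts at 9:24 AM + 164 min = 12:08 PM.
The wash step ends at 12:08 PM − 40 min = 11:28 AM.
Imaging starts at 11:28 AM + 115 min = 1:23 PM.
Imaging ends at 1:23 PM + 100 min = 3:03 PM.
From 11:09 AM to 3:03 PM is 3 h 54 min.

3 h 54 min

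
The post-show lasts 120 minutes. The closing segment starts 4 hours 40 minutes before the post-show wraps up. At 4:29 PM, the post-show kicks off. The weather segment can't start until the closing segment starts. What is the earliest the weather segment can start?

1:49 PM

The post-show ends at 4:29 PM + 120 min = 6:29 PM.
The closing segment starts at 6:29 PM − 280 min = 1:49 PM.
The weather segment is bounded by the closing segment, so the earliest it can start is 1:49 PM.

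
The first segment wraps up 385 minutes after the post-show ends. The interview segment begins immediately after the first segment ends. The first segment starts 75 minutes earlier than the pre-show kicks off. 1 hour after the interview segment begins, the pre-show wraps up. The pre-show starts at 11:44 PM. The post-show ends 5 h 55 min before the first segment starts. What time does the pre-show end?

The first segment starts at 11:44 PM − 75 min = 10:29 PM.
The post-show ends at 10:29 PM − 355 min = 4:34 PM.
The first segment ends at 4:34 PM + 385 min = 10:59 PM.
So the interview segment starts at 10:59 PM.
The pre-show ends at 10:59 PM + 60 min = 11:59 PM.

11:59 PM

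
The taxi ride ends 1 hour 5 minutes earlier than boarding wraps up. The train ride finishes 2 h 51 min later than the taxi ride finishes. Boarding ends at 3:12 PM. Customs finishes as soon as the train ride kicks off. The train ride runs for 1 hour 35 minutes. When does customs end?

3:23 PM

The taxi ride ends at 3:12 PM − 65 min = 2:07 PM.
The train ride ends at 2:07 PM + 171 min = 4:58 PM.
The train ride starts at 4:58 PM − 95 min = 3:23 PM.
So customs ends at 3:23 PM.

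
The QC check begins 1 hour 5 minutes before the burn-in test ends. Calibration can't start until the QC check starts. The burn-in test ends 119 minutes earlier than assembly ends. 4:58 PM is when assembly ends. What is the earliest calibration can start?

The burn-in test ends at 4:58 PM − 119 min = 2:59 PM.
The QC check starts at 2:59 PM − 65 min = 1:54 PM.
Calibration is bounded by the QC check, so the earliest it can start is 1:54 PM.

1:54 PM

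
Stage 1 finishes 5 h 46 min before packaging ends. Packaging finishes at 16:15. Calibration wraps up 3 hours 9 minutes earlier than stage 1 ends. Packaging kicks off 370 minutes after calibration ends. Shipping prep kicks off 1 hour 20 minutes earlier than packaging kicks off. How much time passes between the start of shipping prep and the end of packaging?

Stage 1 ends at 16:15 − 346 min = 10:29.
Calibration ends at 10:29 − 189 min = 07:20.
Packaging starts at 07:20 + 370 min = 13:30.
Shipping prep starts at 13:30 − 80 min = 12:10.
From 12:10 to 16:15 is 4 hours 5 minutes.

4 hours 5 minutes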